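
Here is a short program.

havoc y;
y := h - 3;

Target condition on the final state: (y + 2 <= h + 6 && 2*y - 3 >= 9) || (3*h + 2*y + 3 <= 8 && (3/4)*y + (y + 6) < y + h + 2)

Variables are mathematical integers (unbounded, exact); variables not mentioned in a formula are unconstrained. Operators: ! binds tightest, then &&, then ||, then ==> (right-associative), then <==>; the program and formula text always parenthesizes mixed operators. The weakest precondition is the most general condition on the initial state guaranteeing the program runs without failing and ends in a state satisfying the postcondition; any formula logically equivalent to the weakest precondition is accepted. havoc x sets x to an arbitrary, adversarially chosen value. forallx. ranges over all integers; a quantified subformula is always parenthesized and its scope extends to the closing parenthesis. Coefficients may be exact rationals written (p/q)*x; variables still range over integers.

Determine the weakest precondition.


Working backward. After the program, the postcondition (y + 2 <= h + 6 && 2*y - 3 >= 9) || (3*h + 2*y + 3 <= 8 && (3/4)*y + (y + 6) < y + h + 2) must hold; in canonical form it is (y <= h + 4 && 2*y >= 12) || (3*h + 2*y <= 5 && (3/4)*y < h - 4).
Before y := h - 3: 2*h >= 18 || (5*h <= 11 && (1/4)*h > 7/4)
Before havoc y: 2*h >= 18 || (5*h <= 11 && (1/4)*h > 7/4)
Answer: WP = 2*h >= 18 || (5*h <= 11 && (1/4)*h > 7/4)


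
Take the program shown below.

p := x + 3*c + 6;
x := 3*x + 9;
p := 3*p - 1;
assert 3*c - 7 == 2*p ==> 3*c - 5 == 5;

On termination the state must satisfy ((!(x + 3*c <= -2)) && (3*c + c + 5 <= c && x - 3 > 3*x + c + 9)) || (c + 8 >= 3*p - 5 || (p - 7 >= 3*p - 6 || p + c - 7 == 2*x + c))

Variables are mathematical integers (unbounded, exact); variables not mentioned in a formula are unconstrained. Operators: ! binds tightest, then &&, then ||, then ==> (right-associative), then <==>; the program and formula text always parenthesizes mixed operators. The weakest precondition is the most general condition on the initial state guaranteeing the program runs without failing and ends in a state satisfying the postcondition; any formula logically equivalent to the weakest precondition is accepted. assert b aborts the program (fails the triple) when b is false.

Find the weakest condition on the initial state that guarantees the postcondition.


Working backward. After the program, the postcondition ((!(x + 3*c <= -2)) && (3*c + c + 5 <= c && x - 3 > 3*x + c + 9)) || (c + 8 >= 3*p - 5 || (p - 7 >= 3*p - 6 || p + c - 7 == 2*x + c)) must hold; in canonical form it is ((!(3*c + x <= -2)) && 3*c <= -5 && c + 2*x < -12) || c >= 3*p - 13 || 2*p <= -1 || p == 2*x + 7.
Before assert 3*c - 7 == 2*p ==> 3*c - 5 == 5: (3*c == 2*p + 7 ==> 3*c == 10) && (((!(3*c + x <= -2)) && 3*c <= -5 && c + 2*x < -12) || c >= 3*p - 13 || 2*p <= -1 || p == 2*x + 7)
Before p := 3*p - 1: (3*c == 6*p + 5 ==> 3*c == 10) && (((!(3*c + x <= -2)) && 3*c <= -5 && c + 2*x < -12) || c >= 9*p - 16 || 6*p <= 1 || 3*p == 2*x + 8)
Before x := 3*x + 9: (3*c == 6*p + 5 ==> 3*c == 10) && (((!(3*c + 3*x <= -11)) && 3*c <= -5 && c + 6*x < -30) || c >= 9*p - 16 || 6*p <= 1 || 3*p == 6*x + 26)
Before p := x + 3*c + 6: (15*c + 6*x == -41 ==> 3*c == 10) && (((!(3*c + 3*x <= -11)) && 3*c <= -5 && c + 6*x < -30) || 26*c + 9*x <= -38 || 18*c + 6*x <= -35 || 9*c == 3*x + 8)
Answer: WP = (15*c + 6*x == -41 ==> 3*c == 10) && (((!(3*c + 3*x <= -11)) && 3*c <= -5 && c + 6*x < -30) || 26*c + 9*x <= -38 || 18*c + 6*x <= -35 || 9*c == 3*x + 8)


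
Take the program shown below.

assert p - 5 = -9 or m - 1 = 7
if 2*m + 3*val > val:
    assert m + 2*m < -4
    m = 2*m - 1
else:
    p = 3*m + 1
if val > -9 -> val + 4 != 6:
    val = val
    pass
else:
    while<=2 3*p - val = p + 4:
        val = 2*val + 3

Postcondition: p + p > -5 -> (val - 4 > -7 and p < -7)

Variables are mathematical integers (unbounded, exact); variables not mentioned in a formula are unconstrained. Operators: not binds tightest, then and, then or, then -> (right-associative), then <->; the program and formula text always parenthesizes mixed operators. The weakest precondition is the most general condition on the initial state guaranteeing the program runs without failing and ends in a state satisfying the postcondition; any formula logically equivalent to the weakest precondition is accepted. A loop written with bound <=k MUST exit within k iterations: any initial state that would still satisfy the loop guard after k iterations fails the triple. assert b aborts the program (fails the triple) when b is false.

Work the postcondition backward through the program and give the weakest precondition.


Working backward. After the program, the postcondition p + p > -5 -> (val - 4 > -7 and p < -7) must hold; in canonical form it is 2*p > -5 -> (val > -3 and p < -7).
Then branch requires 2*p > -5 -> (val > -3 and p < -7); else branch requires (2*p = val + 4 -> ((2*p = 2*val + 7 -> ((not (2*p = 4*val + 13)) and (2*p > -5 -> (4*val > -12 and p < -7)))) and ((not (2*p = 2*val + 7)) -> (2*p > -5 -> (2*val > -6 and p < -7))))) and ((not (2*p = val + 4)) -> (2*p > -5 -> (val > -3 and p < -7))).
Before the if: ((val > -9 -> val != 2) -> (2*p > -5 -> (val > -3 and p < -7))) and ((not (val > -9 -> val != 2)) -> ((2*p = val + 4 -> ((2*p = 2*val + 7 -> ((not (2*p = 4*val + 13)) and (2*p > -5 -> (4*val > -12 and p < -7)))) and ((not (2*p = 2*val + 7)) -> (2*p > -5 -> (2*val > -6 and p < -7))))) and ((not (2*p = val + 4)) -> (2*p > -5 -> (val > -3 and p < -7)))))
Then branch requires 3*m < -4 and ((val > -9 -> val != 2) -> (2*p > -5 -> (val > -3 and p < -7))) and ((not (val > -9 -> val != 2)) -> ((2*p = val + 4 -> ((2*p = 2*val + 7 -> ((not (2*p = 4*val + 13)) and (2*p > -5 -> (4*val > -12 and p < -7)))) and ((not (2*p = 2*val + 7)) -> (2*p > -5 -> (2*val > -6 and p < -7))))) and ((not (2*p = val + 4)) -> (2*p > -5 -> (val > -3 and p < -7))))); else branch requires ((val > -9 -> val != 2) -> (6*m > -7 -> (val > -3 and 3*m < -8))) and ((not (val > -9 -> val != 2)) -> ((6*m = val + 2 -> ((6*m = 2*val + 5 -> ((not (6*m = 4*val + 11)) and (6*m > -7 -> (4*val > -12 and 3*m < -8)))) and ((not (6*m = 2*val + 5)) -> (6*m > -7 -> (2*val > -6 and 3*m < -8))))) and ((not (6*m = val + 2)) -> (6*m > -7 -> (val > -3 and 3*m < -8))))).
Before the if: (2*m + 2*val > 0 -> (3*m < -4 and ((val > -9 -> val != 2) -> (2*p > -5 -> (val > -3 and p < -7))) and ((not (val > -9 -> val != 2)) -> ((2*p = val + 4 -> ((2*p = 2*val + 7 -> ((not (2*p = 4*val + 13)) and (2*p > -5 -> (4*val > -12 and p < -7)))) and ((not (2*p = 2*val + 7)) -> (2*p > -5 -> (2*val > -6 and p < -7))))) and ((not (2*p = val + 4)) -> (2*p > -5 -> (val > -3 and p < -7))))))) and ((not (2*m + 2*val > 0)) -> (((val > -9 -> val != 2) -> (6*m > -7 -> (val > -3 and 3*m < -8))) and ((not (val > -9 -> val != 2)) -> ((6*m = val + 2 -> ((6*m = 2*val + 5 -> ((not (6*m = 4*val + 11)) and (6*m > -7 -> (4*val > -12 and 3*m < -8)))) and ((not (6*m = 2*val + 5)) -> (6*m > -7 -> (2*val > -6 and 3*m < -8))))) and ((not (6*m = val + 2)) -> (6*m > -7 -> (val > -3 and 3*m < -8)))))))
Before assert p - 5 = -9 or m - 1 = 7: (p = -4 or m = 8) and (2*m + 2*val > 0 -> (3*m < -4 and ((val > -9 -> val != 2) -> (2*p > -5 -> (val > -3 and p < -7))) and ((not (val > -9 -> val != 2)) -> ((2*p = val + 4 -> ((2*p = 2*val + 7 -> ((not (2*p = 4*val + 13)) and (2*p > -5 -> (4*val > -12 and p < -7)))) and ((not (2*p = 2*val + 7)) -> (2*p > -5 -> (2*val > -6 and p < -7))))) and ((not (2*p = val + 4)) -> (2*p > -5 -> (val > -3 and p < -7))))))) and ((not (2*m + 2*val > 0)) -> (((val > -9 -> val != 2) -> (6*m > -7 -> (val > -3 and 3*m < -8))) and ((not (val > -9 -> val != 2)) -> ((6*m = val + 2 -> ((6*m = 2*val + 5 -> ((not (6*m = 4*val + 11)) and (6*m > -7 -> (4*val > -12 and 3*m < -8)))) and ((not (6*m = 2*val + 5)) -> (6*m > -7 -> (2*val > -6 and 3*m < -8))))) and ((not (6*m = val + 2)) -> (6*m > -7 -> (val > -3 and 3*m < -8)))))))
Answer: WP = (p = -4 or m = 8) and (2*m + 2*val > 0 -> (3*m < -4 and ((val > -9 -> val != 2) -> (2*p > -5 -> (val > -3 and p < -7))) and ((not (val > -9 -> val != 2)) -> ((2*p = val + 4 -> ((2*p = 2*val + 7 -> ((not (2*p = 4*val + 13)) and (2*p > -5 -> (4*val > -12 and p < -7)))) and ((not (2*p = 2*val + 7)) -> (2*p > -5 -> (2*val > -6 and p < -7))))) and ((not (2*p = val + 4)) -> (2*p > -5 -> (val > -3 and p < -7))))))) and ((not (2*m + 2*val > 0)) -> (((val > -9 -> val != 2) -> (6*m > -7 -> (val > -3 and 3*m < -8))) and ((not (val > -9 -> val != 2)) -> ((6*m = val + 2 -> ((6*m = 2*val + 5 -> ((not (6*m = 4*val + 11)) and (6*m > -7 -> (4*val > -12 and 3*m < -8)))) and ((not (6*m = 2*val + 5)) -> (6*m > -7 -> (2*val > -6 and 3*m < -8))))) and ((not (6*m = val + 2)) -> (6*m > -7 -> (val > -3 and 3*m < -8)))))))


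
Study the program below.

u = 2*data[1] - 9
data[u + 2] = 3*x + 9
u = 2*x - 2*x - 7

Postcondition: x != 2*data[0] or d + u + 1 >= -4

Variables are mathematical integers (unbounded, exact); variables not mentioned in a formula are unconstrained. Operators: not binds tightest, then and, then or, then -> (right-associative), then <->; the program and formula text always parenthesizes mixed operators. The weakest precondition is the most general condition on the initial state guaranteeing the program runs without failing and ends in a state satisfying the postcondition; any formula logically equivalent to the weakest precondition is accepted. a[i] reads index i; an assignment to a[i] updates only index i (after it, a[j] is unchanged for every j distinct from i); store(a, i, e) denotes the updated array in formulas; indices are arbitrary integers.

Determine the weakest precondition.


Working backward. After the program, the postcondition x != 2*data[0] or d + u + 1 >= -4 must hold; in canonical form it is x != 2*data[0] or d + u >= -5.
Before u := 2*x - 2*x - 7: x != 2*data[0] or d >= 2
Before data[u + 2] := 3*x + 9: x != 2*store(data, u + 2, 3*x + 9)[0] or d >= 2
Before u := 2*data[1] - 9: x != 2*store(data, 2*data[1] - 7, 3*x + 9)[0] or d >= 2
Answer: WP = x != 2*store(data, 2*data[1] - 7, 3*x + 9)[0] or d >= 2


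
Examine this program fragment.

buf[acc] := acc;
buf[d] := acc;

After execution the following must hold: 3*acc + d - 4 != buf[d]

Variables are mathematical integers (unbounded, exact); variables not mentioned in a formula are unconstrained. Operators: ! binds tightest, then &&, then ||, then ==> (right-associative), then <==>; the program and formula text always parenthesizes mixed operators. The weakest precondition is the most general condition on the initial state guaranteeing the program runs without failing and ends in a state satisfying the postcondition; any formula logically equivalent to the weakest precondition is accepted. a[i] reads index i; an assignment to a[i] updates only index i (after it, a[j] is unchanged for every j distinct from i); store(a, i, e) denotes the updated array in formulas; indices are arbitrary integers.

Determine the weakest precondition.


Working backward. After the program, the postcondition 3*acc + d - 4 != buf[d] must hold; in canonical form it is 3*acc + d != buf[d] + 4.
Before buf[d] := acc: 3*acc + d != store(buf, d, acc)[d] + 4
Before buf[acc] := acc: 3*acc + d != store(store(buf, acc, acc), d, acc)[d] + 4
Answer: WP = 3*acc + d != store(store(buf, acc, acc), d, acc)[d] + 4


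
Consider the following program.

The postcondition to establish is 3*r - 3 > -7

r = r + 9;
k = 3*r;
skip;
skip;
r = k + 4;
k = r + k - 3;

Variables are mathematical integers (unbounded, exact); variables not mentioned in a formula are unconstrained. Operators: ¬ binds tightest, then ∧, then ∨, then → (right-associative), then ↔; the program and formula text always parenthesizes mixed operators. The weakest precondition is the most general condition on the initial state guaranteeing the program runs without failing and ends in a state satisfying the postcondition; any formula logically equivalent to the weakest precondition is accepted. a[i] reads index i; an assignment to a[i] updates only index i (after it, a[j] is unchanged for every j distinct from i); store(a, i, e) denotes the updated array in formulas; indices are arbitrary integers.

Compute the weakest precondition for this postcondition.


Working backward. After the program, the postcondition 3*r - 3 > -7 must hold; in canonical form it is 3*r > -4.
Before k := r + k - 3: 3*r > -4
Before r := k + 4: 3*k > -16
Before skip: 3*k > -16
Before skip: 3*k > -16
Before k := 3*r: 9*r > -16
Before r := r + 9: 9*r > -97
Answer: WP = 9*r > -97


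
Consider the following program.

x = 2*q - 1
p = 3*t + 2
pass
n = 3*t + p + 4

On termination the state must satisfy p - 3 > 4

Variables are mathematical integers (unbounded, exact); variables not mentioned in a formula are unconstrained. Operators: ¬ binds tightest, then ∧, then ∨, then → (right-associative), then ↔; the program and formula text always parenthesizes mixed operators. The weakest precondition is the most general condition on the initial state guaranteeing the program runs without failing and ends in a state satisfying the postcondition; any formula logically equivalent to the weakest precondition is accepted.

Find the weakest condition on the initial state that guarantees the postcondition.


Working backward. After the program, the postcondition p - 3 > 4 must hold; in canonical form it is p > 7.
Before n := 3*t + p + 4: p > 7
Before skip: p > 7
Before p := 3*t + 2: 3*t > 5
Before x := 2*q - 1: 3*t > 5
Answer: WP = 3*t > 5


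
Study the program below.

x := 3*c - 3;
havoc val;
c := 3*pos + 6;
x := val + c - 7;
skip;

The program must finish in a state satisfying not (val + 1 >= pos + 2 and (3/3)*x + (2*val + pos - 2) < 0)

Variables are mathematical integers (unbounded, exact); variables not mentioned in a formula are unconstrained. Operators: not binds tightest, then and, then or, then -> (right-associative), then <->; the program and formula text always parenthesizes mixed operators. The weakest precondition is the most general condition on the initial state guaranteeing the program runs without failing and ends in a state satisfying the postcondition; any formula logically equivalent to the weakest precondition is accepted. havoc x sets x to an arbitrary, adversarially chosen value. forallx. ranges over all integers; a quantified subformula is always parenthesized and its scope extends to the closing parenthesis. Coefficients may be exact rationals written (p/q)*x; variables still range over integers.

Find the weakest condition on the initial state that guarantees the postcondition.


Working backward. After the program, the postcondition not (val + 1 >= pos + 2 and (3/3)*x + (2*val + pos - 2) < 0) must hold; in canonical form it is not (val >= pos + 1 and pos + 2*val + x < 2).
Before skip: not (val >= pos + 1 and pos + 2*val + x < 2)
Before x := val + c - 7: not (val >= pos + 1 and c + pos + 3*val < 9)
Before c := 3*pos + 6: not (val >= pos + 1 and 4*pos + 3*val < 3)
Before havoc val: forall val_1. (not (val_1 >= pos + 1 and 4*pos + 3*val_1 < 3))
Before x := 3*c - 3: forall val_1. (not (val_1 >= pos + 1 and 4*pos + 3*val_1 < 3))
Answer: WP = forall val_1. (not (val_1 >= pos + 1 and 4*pos + 3*val_1 < 3))


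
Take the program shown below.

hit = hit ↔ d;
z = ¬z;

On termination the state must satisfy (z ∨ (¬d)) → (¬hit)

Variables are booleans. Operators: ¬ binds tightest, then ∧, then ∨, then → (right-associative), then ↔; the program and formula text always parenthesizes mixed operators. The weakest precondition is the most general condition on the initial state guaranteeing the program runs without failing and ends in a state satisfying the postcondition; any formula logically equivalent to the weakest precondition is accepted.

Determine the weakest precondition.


Working backward. After the program, (z ∨ (¬d)) → (¬hit) must hold.
Before z := ¬z: ((¬z) ∨ (¬d)) → (¬hit)
Before hit := hit ↔ d: ((¬z) ∨ (¬d)) → (¬(hit ↔ d))
Answer: WP = ((¬z) ∨ (¬d)) → (¬(hit ↔ d))


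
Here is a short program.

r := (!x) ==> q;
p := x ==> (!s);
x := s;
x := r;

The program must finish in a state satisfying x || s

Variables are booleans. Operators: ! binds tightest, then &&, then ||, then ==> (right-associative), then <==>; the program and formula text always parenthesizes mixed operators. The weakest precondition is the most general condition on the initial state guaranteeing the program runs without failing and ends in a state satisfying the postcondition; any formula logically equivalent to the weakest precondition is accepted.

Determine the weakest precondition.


Working backward. After the program, x || s must hold.
Before x := r: r || s
Before x := s: r || s
Before p := x ==> (!s): r || s
Before r := (!x) ==> q: ((!x) ==> q) || s
Answer: WP = ((!x) ==> q) || s


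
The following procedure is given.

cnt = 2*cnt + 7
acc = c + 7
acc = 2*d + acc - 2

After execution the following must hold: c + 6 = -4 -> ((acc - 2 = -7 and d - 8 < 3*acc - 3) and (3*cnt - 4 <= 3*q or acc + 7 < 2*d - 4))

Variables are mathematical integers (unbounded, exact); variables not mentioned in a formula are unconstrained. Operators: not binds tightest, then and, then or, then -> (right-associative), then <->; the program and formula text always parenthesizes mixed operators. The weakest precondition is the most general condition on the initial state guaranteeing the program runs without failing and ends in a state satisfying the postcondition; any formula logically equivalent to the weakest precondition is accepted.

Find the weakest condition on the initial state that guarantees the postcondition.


Working backward. After the program, the postcondition c + 6 = -4 -> ((acc - 2 = -7 and d - 8 < 3*acc - 3) and (3*cnt - 4 <= 3*q or acc + 7 < 2*d - 4)) must hold; in canonical form it is c = -10 -> (acc = -5 and d < 3*acc + 5 and (3*cnt <= 3*q + 4 or acc < 2*d - 11)).
Before acc := 2*d + acc - 2: c = -10 -> (acc + 2*d = -3 and 3*acc + 5*d > 1 and (3*cnt <= 3*q + 4 or acc < -9))
Before acc := c + 7: c = -10 -> (c + 2*d = -10 and 3*c + 5*d > -20 and (3*cnt <= 3*q + 4 or c < -16))
Before cnt := 2*cnt + 7: c = -10 -> (c + 2*d = -10 and 3*c + 5*d > -20 and (6*cnt <= 3*q - 17 or c < -16))
Answer: WP = c = -10 -> (c + 2*d = -10 and 3*c + 5*d > -20 and (6*cnt <= 3*q - 17 or c < -16))


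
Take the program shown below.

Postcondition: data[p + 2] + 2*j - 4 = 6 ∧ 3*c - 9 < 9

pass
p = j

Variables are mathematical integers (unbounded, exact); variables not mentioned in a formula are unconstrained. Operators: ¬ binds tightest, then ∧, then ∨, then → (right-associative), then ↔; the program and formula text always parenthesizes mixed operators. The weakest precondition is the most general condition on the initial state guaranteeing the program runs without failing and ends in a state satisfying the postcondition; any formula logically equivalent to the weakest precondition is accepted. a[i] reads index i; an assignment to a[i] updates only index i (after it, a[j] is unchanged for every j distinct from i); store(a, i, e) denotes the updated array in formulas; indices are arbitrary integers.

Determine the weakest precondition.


Working backward. After the program, the postcondition data[p + 2] + 2*j - 4 = 6 ∧ 3*c - 9 < 9 must hold; in canonical form it is data[p + 2] + 2*j = 10 ∧ 3*c < 18.
Before p := j: data[j + 2] + 2*j = 10 ∧ 3*c < 18
Before skip: data[j + 2] + 2*j = 10 ∧ 3*c < 18
Answer: WP = data[j + 2] + 2*j = 10 ∧ 3*c < 18


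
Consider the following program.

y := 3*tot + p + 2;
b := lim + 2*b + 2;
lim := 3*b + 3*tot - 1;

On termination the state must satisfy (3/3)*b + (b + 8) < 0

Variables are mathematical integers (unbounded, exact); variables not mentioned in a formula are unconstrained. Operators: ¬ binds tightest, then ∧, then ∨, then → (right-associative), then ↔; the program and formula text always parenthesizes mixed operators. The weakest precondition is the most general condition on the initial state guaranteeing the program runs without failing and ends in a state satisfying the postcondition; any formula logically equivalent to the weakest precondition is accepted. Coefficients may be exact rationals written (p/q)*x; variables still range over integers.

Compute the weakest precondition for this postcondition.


Working backward. After the program, the postcondition (3/3)*b + (b + 8) < 0 must hold; in canonical form it is 2*b < -8.
Before lim := 3*b + 3*tot - 1: 2*b < -8
Before b := lim + 2*b + 2: 4*b + 2*lim < -12
Before y := 3*tot + p + 2: 4*b + 2*lim < -12
Answer: WP = 4*b + 2*lim < -12


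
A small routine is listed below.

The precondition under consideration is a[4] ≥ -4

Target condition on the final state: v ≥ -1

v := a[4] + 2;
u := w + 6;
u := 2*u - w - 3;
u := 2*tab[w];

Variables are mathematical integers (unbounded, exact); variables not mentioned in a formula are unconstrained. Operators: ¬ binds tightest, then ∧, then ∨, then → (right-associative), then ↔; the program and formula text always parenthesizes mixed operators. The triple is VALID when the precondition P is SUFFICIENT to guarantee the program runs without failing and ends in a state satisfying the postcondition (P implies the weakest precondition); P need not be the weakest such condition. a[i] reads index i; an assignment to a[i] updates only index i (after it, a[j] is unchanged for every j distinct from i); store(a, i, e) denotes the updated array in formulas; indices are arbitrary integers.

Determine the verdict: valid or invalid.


Working backward. After the program, v ≥ -1 must hold.
Before u := 2*tab[w]: v ≥ -1
Before u := 2*u - w - 3: v ≥ -1
Before u := w + 6: v ≥ -1
Before v := a[4] + 2: a[4] ≥ -3
The weakest precondition is a[4] ≥ -3.
Check whether a[4] ≥ -4 implies it.
Countermodel: at the initial state a = {[4] = -4, elsewhere -4}, the precondition holds but the weakest precondition fails.
Answer: invalid


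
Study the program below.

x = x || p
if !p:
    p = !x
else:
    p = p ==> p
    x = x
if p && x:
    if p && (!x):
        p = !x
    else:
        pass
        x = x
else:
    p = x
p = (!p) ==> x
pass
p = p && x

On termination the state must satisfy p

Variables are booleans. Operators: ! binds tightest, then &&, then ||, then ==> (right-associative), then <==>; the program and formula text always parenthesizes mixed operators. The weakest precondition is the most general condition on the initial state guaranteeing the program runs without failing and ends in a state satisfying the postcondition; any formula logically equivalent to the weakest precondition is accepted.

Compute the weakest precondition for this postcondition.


Working backward. After the program, p must hold.
Before p := p && x: p && x
Before skip: p && x
Before p := (!p) ==> x: ((!p) ==> x) && x
Then branch requires ((p && (!x)) ==> x) && ((!(p && (!x))) ==> (((!p) ==> x) && x)); else branch requires ((!x) ==> x) && x.
Before the if: ((p && x) ==> (((p && (!x)) ==> x) && ((!(p && (!x))) ==> (((!p) ==> x) && x)))) && ((!(p && x)) ==> (((!x) ==> x) && x))
Then branch requires ((!x) ==> x) && x; else branch requires (x ==> ((!x) ==> x)) && ((!x) ==> (((!x) ==> x) && x)).
Before the if: ((!p) ==> (((!x) ==> x) && x)) && (p ==> ((x ==> ((!x) ==> x)) && ((!x) ==> (((!x) ==> x) && x))))
Before x := x || p: ((!p) ==> (((!(x || p)) ==> (x || p)) && (x || p))) && (p ==> (((x || p) ==> ((!(x || p)) ==> (x || p))) && ((!(x || p)) ==> (((!(x || p)) ==> (x || p)) && (x || p)))))
Answer: WP = ((!p) ==> (((!(x || p)) ==> (x || p)) && (x || p))) && (p ==> (((x || p) ==> ((!(x || p)) ==> (x || p))) && ((!(x || p)) ==> (((!(x || p)) ==> (x || p)) && (x || p)))))


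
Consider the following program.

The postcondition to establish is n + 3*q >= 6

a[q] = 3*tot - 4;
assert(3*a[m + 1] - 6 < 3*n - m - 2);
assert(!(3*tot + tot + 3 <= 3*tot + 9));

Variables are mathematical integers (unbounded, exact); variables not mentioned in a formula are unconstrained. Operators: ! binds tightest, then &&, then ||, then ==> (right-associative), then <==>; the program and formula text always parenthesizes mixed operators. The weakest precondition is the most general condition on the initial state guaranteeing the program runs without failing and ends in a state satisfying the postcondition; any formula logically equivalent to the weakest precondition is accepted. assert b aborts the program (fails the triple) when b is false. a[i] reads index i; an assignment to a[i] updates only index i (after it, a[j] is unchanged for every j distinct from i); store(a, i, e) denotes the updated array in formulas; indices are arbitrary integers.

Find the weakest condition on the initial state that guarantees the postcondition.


Working backward. After the program, n + 3*q >= 6 must hold.
Before assert !(3*tot + tot + 3 <= 3*tot + 9): (!(tot <= 6)) && n + 3*q >= 6
Before assert 3*a[m + 1] - 6 < 3*n - m - 2: 3*a[m + 1] + m < 3*n + 4 && (!(tot <= 6)) && n + 3*q >= 6
Before a[q] := 3*tot - 4: 3*store(a, q, 3*tot - 4)[m + 1] + m < 3*n + 4 && (!(tot <= 6)) && n + 3*q >= 6
Answer: WP = 3*store(a, q, 3*tot - 4)[m + 1] + m < 3*n + 4 && (!(tot <= 6)) && n + 3*q >= 6


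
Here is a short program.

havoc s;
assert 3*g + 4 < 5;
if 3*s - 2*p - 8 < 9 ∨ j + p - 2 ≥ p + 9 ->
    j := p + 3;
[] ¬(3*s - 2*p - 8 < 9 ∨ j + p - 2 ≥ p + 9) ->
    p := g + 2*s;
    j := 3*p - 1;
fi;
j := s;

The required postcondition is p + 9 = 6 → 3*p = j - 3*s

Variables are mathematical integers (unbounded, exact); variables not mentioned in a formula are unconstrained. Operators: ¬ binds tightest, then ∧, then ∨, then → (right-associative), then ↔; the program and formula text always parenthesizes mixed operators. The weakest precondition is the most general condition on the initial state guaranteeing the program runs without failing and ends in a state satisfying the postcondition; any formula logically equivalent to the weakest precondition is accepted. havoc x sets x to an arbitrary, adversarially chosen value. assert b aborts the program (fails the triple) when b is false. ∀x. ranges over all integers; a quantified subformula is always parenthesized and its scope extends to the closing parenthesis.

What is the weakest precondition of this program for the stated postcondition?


Working backward. After the program, the postcondition p + 9 = 6 → 3*p = j - 3*s must hold; in canonical form it is p = -3 → 3*p + 3*s = j.
Before j := s: p = -3 → 3*p + 2*s = 0
Then branch requires p = -3 → 3*p + 2*s = 0; else branch requires g + 2*s = -3 → 3*g + 8*s = 0.
Before the if: ((3*s < 2*p + 17 ∨ j ≥ 11) → (p = -3 → 3*p + 2*s = 0)) ∧ ((¬(3*s < 2*p + 17 ∨ j ≥ 11)) → (g + 2*s = -3 → 3*g + 8*s = 0))
Before assert 3*g + 4 < 5: 3*g < 1 ∧ ((3*s < 2*p + 17 ∨ j ≥ 11) → (p = -3 → 3*p + 2*s = 0)) ∧ ((¬(3*s < 2*p + 17 ∨ j ≥ 11)) → (g + 2*s = -3 → 3*g + 8*s = 0))
Before havoc s: ∀s_1. (3*g < 1 ∧ ((3*s_1 < 2*p + 17 ∨ j ≥ 11) → (p = -3 → 3*p + 2*s_1 = 0)) ∧ ((¬(3*s_1 < 2*p + 17 ∨ j ≥ 11)) → (g + 2*s_1 = -3 → 3*g + 8*s_1 = 0)))
Answer: WP = ∀s_1. (3*g < 1 ∧ ((3*s_1 < 2*p + 17 ∨ j ≥ 11) → (p = -3 → 3*p + 2*s_1 = 0)) ∧ ((¬(3*s_1 < 2*p + 17 ∨ j ≥ 11)) → (g + 2*s_1 = -3 → 3*g + 8*s_1 = 0)))


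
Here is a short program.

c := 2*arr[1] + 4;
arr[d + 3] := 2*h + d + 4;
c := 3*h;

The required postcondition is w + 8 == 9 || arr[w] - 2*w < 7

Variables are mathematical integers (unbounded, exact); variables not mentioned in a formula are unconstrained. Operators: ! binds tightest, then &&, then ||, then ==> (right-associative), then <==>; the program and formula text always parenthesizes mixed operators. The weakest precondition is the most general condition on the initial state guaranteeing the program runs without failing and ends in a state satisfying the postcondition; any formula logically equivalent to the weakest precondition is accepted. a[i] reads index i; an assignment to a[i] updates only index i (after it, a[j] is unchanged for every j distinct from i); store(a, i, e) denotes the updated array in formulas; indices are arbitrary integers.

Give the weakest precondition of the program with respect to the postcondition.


Working backward. After the program, the postcondition w + 8 == 9 || arr[w] - 2*w < 7 must hold; in canonical form it is w == 1 || arr[w] < 2*w + 7.
Before c := 3*h: w == 1 || arr[w] < 2*w + 7
Before arr[d + 3] := 2*h + d + 4: w == 1 || store(arr, d + 3, d + 2*h + 4)[w] < 2*w + 7
Before c := 2*arr[1] + 4: w == 1 || store(arr, d + 3, d + 2*h + 4)[w] < 2*w + 7
Answer: WP = w == 1 || store(arr, d + 3, d + 2*h + 4)[w] < 2*w + 7


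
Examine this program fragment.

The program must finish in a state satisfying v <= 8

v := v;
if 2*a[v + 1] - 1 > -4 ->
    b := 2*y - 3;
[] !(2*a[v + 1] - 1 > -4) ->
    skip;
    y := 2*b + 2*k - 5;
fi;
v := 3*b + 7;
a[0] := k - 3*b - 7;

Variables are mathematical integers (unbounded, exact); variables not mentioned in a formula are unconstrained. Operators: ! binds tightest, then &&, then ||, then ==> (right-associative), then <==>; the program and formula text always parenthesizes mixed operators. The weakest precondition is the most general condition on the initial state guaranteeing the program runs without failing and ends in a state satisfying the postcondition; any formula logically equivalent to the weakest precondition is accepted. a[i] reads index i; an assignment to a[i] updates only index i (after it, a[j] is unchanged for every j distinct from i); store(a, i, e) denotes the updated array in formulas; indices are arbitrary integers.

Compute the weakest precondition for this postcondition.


Working backward. After the program, v <= 8 must hold.
Before a[0] := k - 3*b - 7: v <= 8
Before v := 3*b + 7: 3*b <= 1
Then branch requires 6*y <= 10; else branch requires 3*b <= 1.
Before the if: (2*a[v + 1] > -3 ==> 6*y <= 10) && ((!(2*a[v + 1] > -3)) ==> 3*b <= 1)
Before v := v: (2*a[v + 1] > -3 ==> 6*y <= 10) && ((!(2*a[v + 1] > -3)) ==> 3*b <= 1)
Answer: WP = (2*a[v + 1] > -3 ==> 6*y <= 10) && ((!(2*a[v + 1] > -3)) ==> 3*b <= 1)


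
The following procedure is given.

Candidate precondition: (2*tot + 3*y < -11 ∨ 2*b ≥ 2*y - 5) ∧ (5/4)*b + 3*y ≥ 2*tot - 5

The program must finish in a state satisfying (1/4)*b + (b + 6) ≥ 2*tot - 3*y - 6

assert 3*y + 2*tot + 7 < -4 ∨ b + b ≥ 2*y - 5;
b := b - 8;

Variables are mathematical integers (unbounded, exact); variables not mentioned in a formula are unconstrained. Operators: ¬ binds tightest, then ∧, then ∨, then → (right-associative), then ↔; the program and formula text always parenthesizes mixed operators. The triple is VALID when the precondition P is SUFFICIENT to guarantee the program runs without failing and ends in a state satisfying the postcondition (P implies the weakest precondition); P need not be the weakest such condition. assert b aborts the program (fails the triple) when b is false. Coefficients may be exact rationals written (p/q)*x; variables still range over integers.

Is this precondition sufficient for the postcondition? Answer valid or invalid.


Working backward. After the program, the postcondition (1/4)*b + (b + 6) ≥ 2*tot - 3*y - 6 must hold; in canonical form it is (5/4)*b + 3*y ≥ 2*tot - 12.
Before b := b - 8: (5/4)*b + 3*y ≥ 2*tot - 2
Before assert 3*y + 2*tot + 7 < -4 ∨ b + b ≥ 2*y - 5: (2*tot + 3*y < -11 ∨ 2*b ≥ 2*y - 5) ∧ (5/4)*b + 3*y ≥ 2*tot - 2
The weakest precondition is (2*tot + 3*y < -11 ∨ 2*b ≥ 2*y - 5) ∧ (5/4)*b + 3*y ≥ 2*tot - 2.
Check whether (2*tot + 3*y < -11 ∨ 2*b ≥ 2*y - 5) ∧ (5/4)*b + 3*y ≥ 2*tot - 5 implies it.
Countermodel: at the initial state b = -5, tot = -5, y = -2, the precondition holds but the weakest precondition fails.
Answer: invalid


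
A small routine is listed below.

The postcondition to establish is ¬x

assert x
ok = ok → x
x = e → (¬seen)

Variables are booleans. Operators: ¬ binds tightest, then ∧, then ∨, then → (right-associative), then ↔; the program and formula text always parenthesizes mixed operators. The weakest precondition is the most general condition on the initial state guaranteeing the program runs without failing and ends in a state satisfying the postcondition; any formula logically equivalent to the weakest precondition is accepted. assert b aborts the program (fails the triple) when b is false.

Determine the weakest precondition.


Working backward. After the program, ¬x must hold.
Before x := e → (¬seen): ¬(e → (¬seen))
Before ok := ok → x: ¬(e → (¬seen))
Before assert x: x ∧ (¬(e → (¬seen)))
Answer: WP = x ∧ (¬(e → (¬seen)))


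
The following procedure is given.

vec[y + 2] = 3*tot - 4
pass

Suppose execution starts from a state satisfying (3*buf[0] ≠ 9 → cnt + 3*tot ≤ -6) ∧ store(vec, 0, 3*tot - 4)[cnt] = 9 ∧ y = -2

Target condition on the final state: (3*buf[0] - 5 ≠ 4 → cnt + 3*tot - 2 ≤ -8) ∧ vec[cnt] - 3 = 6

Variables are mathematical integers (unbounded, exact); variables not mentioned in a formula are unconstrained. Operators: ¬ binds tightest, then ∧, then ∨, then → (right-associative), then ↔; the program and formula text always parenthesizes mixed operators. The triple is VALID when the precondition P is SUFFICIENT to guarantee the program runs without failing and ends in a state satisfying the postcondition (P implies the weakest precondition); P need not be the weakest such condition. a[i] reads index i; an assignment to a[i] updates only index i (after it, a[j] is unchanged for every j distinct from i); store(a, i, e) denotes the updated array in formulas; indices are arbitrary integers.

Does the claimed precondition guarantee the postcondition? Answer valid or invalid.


Working backward. After the program, the postcondition (3*buf[0] - 5 ≠ 4 → cnt + 3*tot - 2 ≤ -8) ∧ vec[cnt] - 3 = 6 must hold; in canonical form it is (3*buf[0] ≠ 9 → cnt + 3*tot ≤ -6) ∧ vec[cnt] = 9.
Before skip: (3*buf[0] ≠ 9 → cnt + 3*tot ≤ -6) ∧ vec[cnt] = 9
Before vec[y + 2] := 3*tot - 4: (3*buf[0] ≠ 9 → cnt + 3*tot ≤ -6) ∧ store(vec, y + 2, 3*tot - 4)[cnt] = 9
The weakest precondition is (3*buf[0] ≠ 9 → cnt + 3*tot ≤ -6) ∧ store(vec, y + 2, 3*tot - 4)[cnt] = 9.
Check whether (3*buf[0] ≠ 9 → cnt + 3*tot ≤ -6) ∧ store(vec, 0, 3*tot - 4)[cnt] = 9 ∧ y = -2 implies it.
Every state satisfying the precondition satisfies the weakest precondition: the implication holds.
Answer: valid


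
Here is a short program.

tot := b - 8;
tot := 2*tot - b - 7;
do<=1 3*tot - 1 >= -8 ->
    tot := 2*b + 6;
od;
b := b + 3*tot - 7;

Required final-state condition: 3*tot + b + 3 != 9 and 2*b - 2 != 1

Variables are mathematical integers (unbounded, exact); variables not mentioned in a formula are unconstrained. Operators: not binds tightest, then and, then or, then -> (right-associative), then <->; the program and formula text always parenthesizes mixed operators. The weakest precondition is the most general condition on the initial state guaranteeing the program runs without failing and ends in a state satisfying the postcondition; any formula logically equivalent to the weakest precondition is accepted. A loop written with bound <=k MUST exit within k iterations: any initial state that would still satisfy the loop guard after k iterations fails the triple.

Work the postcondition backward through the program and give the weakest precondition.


Working backward. After the program, the postcondition 3*tot + b + 3 != 9 and 2*b - 2 != 1 must hold; in canonical form it is b + 3*tot != 6 and 2*b != 3.
Before b := b + 3*tot - 7: b + 6*tot != 13 and 2*b + 6*tot != 17
Before the loop (bound <=1), unroll the exhaustion recursion (WP_0 = exit-now case; WP_j = one more guarded iteration, up to j = 1):
  WP_0: (not (3*tot >= -7)) and b + 6*tot != 13 and 2*b + 6*tot != 17
  WP_1: (3*tot >= -7 -> ((not (6*b >= -25)) and 13*b != -23 and 14*b != -19)) and ((not (3*tot >= -7)) -> (b + 6*tot != 13 and 2*b + 6*tot != 17))
So before the loop: (3*tot >= -7 -> ((not (6*b >= -25)) and 13*b != -23 and 14*b != -19)) and ((not (3*tot >= -7)) -> (b + 6*tot != 13 and 2*b + 6*tot != 17))
Before tot := 2*tot - b - 7: (6*tot >= 3*b + 14 -> ((not (6*b >= -25)) and 13*b != -23 and 14*b != -19)) and ((not (6*tot >= 3*b + 14)) -> (12*tot != 5*b + 55 and 12*tot != 4*b + 59))
Before tot := b - 8: (3*b >= 62 -> ((not (6*b >= -25)) and 13*b != -23 and 14*b != -19)) and ((not (3*b >= 62)) -> (7*b != 151 and 8*b != 155))
Answer: WP = (3*b >= 62 -> ((not (6*b >= -25)) and 13*b != -23 and 14*b != -19)) and ((not (3*b >= 62)) -> (7*b != 151 and 8*b != 155))


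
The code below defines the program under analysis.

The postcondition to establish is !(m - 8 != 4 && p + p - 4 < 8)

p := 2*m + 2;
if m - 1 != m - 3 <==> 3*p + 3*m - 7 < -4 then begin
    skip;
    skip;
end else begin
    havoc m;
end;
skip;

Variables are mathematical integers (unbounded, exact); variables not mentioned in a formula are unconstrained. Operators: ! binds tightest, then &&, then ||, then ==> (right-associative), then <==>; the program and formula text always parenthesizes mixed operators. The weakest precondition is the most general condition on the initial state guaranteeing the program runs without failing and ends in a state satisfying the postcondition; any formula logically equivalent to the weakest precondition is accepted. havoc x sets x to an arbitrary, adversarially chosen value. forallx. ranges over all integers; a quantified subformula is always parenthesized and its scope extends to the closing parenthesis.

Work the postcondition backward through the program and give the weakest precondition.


Working backward. After the program, the postcondition !(m - 8 != 4 && p + p - 4 < 8) must hold; in canonical form it is !(m != 12 && 2*p < 12).
Before skip: !(m != 12 && 2*p < 12)
Then branch requires !(m != 12 && 2*p < 12); else branch requires forall m_1. (!(m_1 != 12 && 2*p < 12)).
Before the if: (3*m + 3*p < 3 ==> (!(m != 12 && 2*p < 12))) && ((!(3*m + 3*p < 3)) ==> (forall m_1. (!(m_1 != 12 && 2*p < 12))))
Before p := 2*m + 2: (9*m < -3 ==> (!(m != 12 && 4*m < 8))) && ((!(9*m < -3)) ==> (forall m_1. (!(m_1 != 12 && 4*m < 8))))
Answer: WP = (9*m < -3 ==> (!(m != 12 && 4*m < 8))) && ((!(9*m < -3)) ==> (forall m_1. (!(m_1 != 12 && 4*m < 8))))


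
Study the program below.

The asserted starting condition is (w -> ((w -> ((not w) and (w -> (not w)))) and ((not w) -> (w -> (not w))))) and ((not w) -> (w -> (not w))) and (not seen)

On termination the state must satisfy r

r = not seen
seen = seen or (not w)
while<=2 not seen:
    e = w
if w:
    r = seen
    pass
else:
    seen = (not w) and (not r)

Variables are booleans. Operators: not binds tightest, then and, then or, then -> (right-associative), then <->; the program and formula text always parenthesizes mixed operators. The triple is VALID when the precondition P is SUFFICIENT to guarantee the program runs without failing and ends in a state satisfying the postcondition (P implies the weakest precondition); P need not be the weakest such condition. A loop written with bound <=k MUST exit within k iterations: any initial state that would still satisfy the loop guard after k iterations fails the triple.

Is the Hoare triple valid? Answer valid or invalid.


Working backward. After the program, r must hold.
Then branch requires seen; else branch requires r.
Before the if: (w -> seen) and ((not w) -> r)
Before the loop (bound <=2), unroll the exhaustion recursion (WP_0 = exit-now case; WP_j = one more guarded iteration, up to j = 2):
  WP_0: seen and (w -> seen) and ((not w) -> r)
  WP_1: ((not seen) -> (seen and (w -> seen) and ((not w) -> r))) and (seen -> ((w -> seen) and ((not w) -> r)))
  WP_2: ((not seen) -> (((not seen) -> (seen and (w -> seen) and ((not w) -> r))) and (seen -> ((w -> seen) and ((not w) -> r))))) and (seen -> ((w -> seen) and ((not w) -> r)))
So before the loop: ((not seen) -> (((not seen) -> (seen and (w -> seen) and ((not w) -> r))) and (seen -> ((w -> seen) and ((not w) -> r))))) and (seen -> ((w -> seen) and ((not w) -> r)))
Before seen := seen or (not w): ((not (seen or (not w))) -> (((not (seen or (not w))) -> ((seen or (not w)) and (w -> (seen or (not w))) and ((not w) -> r))) and ((seen or (not w)) -> ((w -> (seen or (not w))) and ((not w) -> r))))) and ((seen or (not w)) -> ((w -> (seen or (not w))) and ((not w) -> r)))
Before r := not seen: ((not (seen or (not w))) -> (((not (seen or (not w))) -> ((seen or (not w)) and (w -> (seen or (not w))) and ((not w) -> (not seen)))) and ((seen or (not w)) -> ((w -> (seen or (not w))) and ((not w) -> (not seen)))))) and ((seen or (not w)) -> ((w -> (seen or (not w))) and ((not w) -> (not seen))))
The weakest precondition is ((not (seen or (not w))) -> (((not (seen or (not w))) -> ((seen or (not w)) and (w -> (seen or (not w))) and ((not w) -> (not seen)))) and ((seen or (not w)) -> ((w -> (seen or (not w))) and ((not w) -> (not seen)))))) and ((seen or (not w)) -> ((w -> (seen or (not w))) and ((not w) -> (not seen)))).
Check whether (w -> ((w -> ((not w) and (w -> (not w)))) and ((not w) -> (w -> (not w))))) and ((not w) -> (w -> (not w))) and (not seen) implies it.
Every state satisfying the precondition satisfies the weakest precondition: the implication holds.
Answer: valid
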